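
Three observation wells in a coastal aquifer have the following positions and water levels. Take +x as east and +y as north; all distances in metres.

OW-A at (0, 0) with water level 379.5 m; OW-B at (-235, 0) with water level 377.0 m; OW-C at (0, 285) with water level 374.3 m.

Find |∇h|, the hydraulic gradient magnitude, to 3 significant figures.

∂h/∂x = (377.0 − 379.5) / (-235 − 0) = +0.01064
∂h/∂y = (374.3 − 379.5) / (285 − 0) = -0.01825
|∇h| = √(0.01064² + -0.01825²) = 0.02113

0.0211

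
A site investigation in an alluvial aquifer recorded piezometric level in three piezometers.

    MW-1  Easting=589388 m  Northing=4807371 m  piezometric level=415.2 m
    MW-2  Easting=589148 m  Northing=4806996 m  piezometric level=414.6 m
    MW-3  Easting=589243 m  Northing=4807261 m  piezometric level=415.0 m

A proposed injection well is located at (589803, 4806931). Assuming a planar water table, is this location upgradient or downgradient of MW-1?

downgradient

Taking MW-1 as reference: MW-2−MW-1 = (-240, -375, -0.6); MW-3−MW-1 = (-145, -110, -0.2).
Determinant of the coordinate differences = (-240)·(-110) − (-145)·(-375) = -27975.
∂h/∂x = [(-0.6)·(-110) − (-0.2)·(-375)] / -27975 = +0.0003217
∂h/∂y = [(-240)·(-0.2) − (-145)·(-0.6)] / -27975 = +0.001394
Head at (589803, 4806931) = 415.2 + (+0.0003217)·(415) + (+0.001394)·(-440) = 414.72 m.
That is lower than the 415.2 m at MW-1, so the point is downgradient.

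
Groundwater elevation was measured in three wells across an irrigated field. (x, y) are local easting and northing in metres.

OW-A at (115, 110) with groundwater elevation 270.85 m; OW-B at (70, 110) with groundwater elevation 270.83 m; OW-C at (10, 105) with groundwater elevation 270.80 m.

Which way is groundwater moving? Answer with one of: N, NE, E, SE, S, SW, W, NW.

SW

Three-point gradient (reference OW-A): Δ to OW-B = (-45, 0, -0.02), Δ to OW-C = (-105, -5, -0.05).
∂h/∂x = +0.0004444, ∂h/∂y = +0.0006667 (det = 225).
Flow = −∇h = (-0.0004444 east, -0.0006667 north), which points southwest.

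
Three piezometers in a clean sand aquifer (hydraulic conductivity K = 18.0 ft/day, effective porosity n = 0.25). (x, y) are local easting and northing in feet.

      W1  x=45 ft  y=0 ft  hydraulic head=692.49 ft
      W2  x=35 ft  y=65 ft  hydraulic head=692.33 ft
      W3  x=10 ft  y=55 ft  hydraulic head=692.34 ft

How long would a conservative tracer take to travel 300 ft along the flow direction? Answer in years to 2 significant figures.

4.7 years

With h = a·x + b·y + c and W1 as origin, the differences give:
  (-10)·a + 65·b = -0.16
  (-35)·a + 55·b = -0.15
Eliminate b (×55 and ×65, subtract): 1725·a = 0.950 → a = ∂h/∂x = +0.0005507
Back-substitute: b = ∂h/∂y = -0.002377.
|∇h| = √(0.0005507² + -0.002377²) = 0.00244
Seepage velocity v = K·i/n = 18.0 × 0.00244 / 0.25 = 0.1757 ft/day.
t = 300 / 0.1757 = 1707 days = 4.67 years.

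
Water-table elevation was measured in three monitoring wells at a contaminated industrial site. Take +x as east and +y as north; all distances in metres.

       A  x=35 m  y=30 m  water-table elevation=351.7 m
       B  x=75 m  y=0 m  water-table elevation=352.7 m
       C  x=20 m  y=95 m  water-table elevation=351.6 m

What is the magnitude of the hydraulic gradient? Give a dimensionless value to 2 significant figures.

Differences from A: to B (Δx, Δy, Δh) = (40, -30, +1.0); to C = (-15, 65, -0.1).
Determinant of the coordinate differences = 40·65 − (-15)·(-30) = 2150.
∂h/∂x = [(+1.0)·65 − (-0.1)·(-30)] / 2150 = +0.02884
∂h/∂y = [40·(-0.1) − (-15)·(+1.0)] / 2150 = +0.005116
|∇h| = √(0.02884² + 0.005116²) = 0.02929

0.029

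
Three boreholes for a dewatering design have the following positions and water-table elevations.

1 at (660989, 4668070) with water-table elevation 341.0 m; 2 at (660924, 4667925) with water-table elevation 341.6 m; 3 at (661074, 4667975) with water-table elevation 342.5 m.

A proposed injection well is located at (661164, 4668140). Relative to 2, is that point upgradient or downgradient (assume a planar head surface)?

Three-point gradient (reference 1): Δ to 2 = (-65, -145, +0.6), Δ to 3 = (85, -95, +1.5).
∂h/∂x = +0.008676, ∂h/∂y = -0.008027 (det = 18500).
Head at (661164, 4668140) = 341.0 + (+0.008676)·(175) + (-0.008027)·(70) = 341.96 m.
That is higher than the 341.6 m at 2, so the point is upgradient.

upgradient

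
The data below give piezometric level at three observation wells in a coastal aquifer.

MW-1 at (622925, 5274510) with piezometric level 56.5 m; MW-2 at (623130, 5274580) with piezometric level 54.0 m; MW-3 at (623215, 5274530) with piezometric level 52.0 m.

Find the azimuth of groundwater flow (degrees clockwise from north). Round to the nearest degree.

127°

Taking MW-1 as reference: MW-2−MW-1 = (205, 70, -2.5); MW-3−MW-1 = (290, 20, -4.5).
Solve a·Δx + b·Δy = Δh: det = 205·20 − 290·70 = -16200.
∂h/∂x = [(-2.5)·20 − (-4.5)·70] / -16200 = -0.01636
∂h/∂y = [205·(-4.5) − 290·(-2.5)] / -16200 = +0.01219
Flow direction (−∇h) has components (+0.01636 E, -0.01219 N).
Azimuth = atan2(E, N) = atan2(+0.01636, -0.01219) = 126.7° ≈ 127°.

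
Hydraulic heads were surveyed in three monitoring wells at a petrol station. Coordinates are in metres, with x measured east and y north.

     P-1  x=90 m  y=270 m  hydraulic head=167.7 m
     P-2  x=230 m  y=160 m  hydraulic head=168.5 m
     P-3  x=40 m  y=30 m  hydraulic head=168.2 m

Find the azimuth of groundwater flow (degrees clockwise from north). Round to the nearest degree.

Differences from P-1: to P-2 (Δx, Δy, Δh) = (140, -110, +0.8); to P-3 = (-50, -240, +0.5).
Solve a·Δx + b·Δy = Δh: det = 140·(-240) − (-50)·(-110) = -39100.
∂h/∂x = [(+0.8)·(-240) − (+0.5)·(-110)] / -39100 = +0.003504
∂h/∂y = [140·(+0.5) − (-50)·(+0.8)] / -39100 = -0.002813
Flow direction (−∇h) has components (-0.003504 E, +0.002813 N).
Azimuth = atan2(E, N) = atan2(-0.003504, +0.002813) = 308.8° ≈ 309°.

309°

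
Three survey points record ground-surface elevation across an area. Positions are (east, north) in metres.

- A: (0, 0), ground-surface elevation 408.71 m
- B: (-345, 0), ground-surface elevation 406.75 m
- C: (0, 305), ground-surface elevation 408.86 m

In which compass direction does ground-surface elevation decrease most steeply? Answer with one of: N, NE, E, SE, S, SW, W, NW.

W

∂z/∂x = (406.75 − 408.71) / (-345 − 0) = +0.005681
∂z/∂y = (408.86 − 408.71) / (305 − 0) = +0.0004918
Steepest decrease is along −∇f = (-0.005681 E, -0.0004918 N) → west.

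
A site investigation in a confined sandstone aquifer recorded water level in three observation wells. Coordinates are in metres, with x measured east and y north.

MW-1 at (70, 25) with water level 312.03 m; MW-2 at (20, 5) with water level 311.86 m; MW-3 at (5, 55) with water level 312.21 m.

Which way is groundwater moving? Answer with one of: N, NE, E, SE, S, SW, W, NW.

S

Differences from MW-1: to MW-2 (Δx, Δy, Δh) = (-50, -20, -0.17); to MW-3 = (-65, 30, +0.18).
Solve a·Δx + b·Δy = Δh: det = (-50)·30 − (-65)·(-20) = -2800.
∂h/∂x = [(-0.17)·30 − (+0.18)·(-20)] / -2800 = +0.0005357
∂h/∂y = [(-50)·(+0.18) − (-65)·(-0.17)] / -2800 = +0.007161
Flow = −∇h = (-0.0005357 east, -0.007161 north), which points south.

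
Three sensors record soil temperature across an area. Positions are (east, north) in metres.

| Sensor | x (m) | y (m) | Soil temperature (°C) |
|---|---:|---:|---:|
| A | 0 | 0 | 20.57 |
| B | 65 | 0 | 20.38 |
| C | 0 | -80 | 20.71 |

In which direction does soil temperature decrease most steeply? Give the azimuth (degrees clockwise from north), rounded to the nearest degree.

∂T/∂x = (20.38 − 20.57) / (65 − 0) = -0.002923
∂T/∂y = (20.71 − 20.57) / (-80 − 0) = -0.001750
Steepest decrease is along −∇f: components (+0.002923 E, +0.001750 N).
Azimuth = atan2(+0.002923, +0.001750) = 59.1° ≈ 059°.

059°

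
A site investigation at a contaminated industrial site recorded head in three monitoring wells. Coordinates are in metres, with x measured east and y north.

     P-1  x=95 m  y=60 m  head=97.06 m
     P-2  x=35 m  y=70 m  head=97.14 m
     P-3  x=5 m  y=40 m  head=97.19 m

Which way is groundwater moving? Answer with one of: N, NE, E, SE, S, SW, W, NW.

Differences from P-1: to P-2 (Δx, Δy, Δh) = (-60, 10, +0.08); to P-3 = (-90, -20, +0.13).
Solve a·Δx + b·Δy = Δh: det = (-60)·(-20) − (-90)·10 = 2100.
∂h/∂x = [(+0.08)·(-20) − (+0.13)·10] / 2100 = -0.001381
∂h/∂y = [(-60)·(+0.13) − (-90)·(+0.08)] / 2100 = -0.0002857
Flow = −∇h = (+0.001381 east, +0.0002857 north), which points east.

E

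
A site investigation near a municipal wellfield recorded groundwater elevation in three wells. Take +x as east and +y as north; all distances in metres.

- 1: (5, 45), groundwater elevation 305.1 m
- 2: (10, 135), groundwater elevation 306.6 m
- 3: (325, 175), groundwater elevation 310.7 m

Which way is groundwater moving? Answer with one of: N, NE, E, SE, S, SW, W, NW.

SW

Differences from 1: to 2 (Δx, Δy, Δh) = (5, 90, +1.5); to 3 = (320, 130, +5.6).
Solve a·Δx + b·Δy = Δh: det = 5·130 − 320·90 = -28150.
∂h/∂x = [(+1.5)·130 − (+5.6)·90] / -28150 = +0.01098
∂h/∂y = [5·(+5.6) − 320·(+1.5)] / -28150 = +0.01606
Flow = −∇h = (-0.01098 east, -0.01606 north), which points southwest.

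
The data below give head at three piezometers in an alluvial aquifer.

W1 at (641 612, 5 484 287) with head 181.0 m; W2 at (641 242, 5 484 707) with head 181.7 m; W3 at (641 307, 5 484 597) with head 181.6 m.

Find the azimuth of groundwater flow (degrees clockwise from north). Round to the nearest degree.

With h = a·x + b·y + c and W1 as origin, the differences give:
  (-370)·a + 420·b = +0.7
  (-305)·a + 310·b = +0.6
Eliminate b (×310 and ×420, subtract): 13400·a = -35.00 → a = ∂h/∂x = -0.002612
Back-substitute: b = ∂h/∂y = -0.0006343.
Flow direction (−∇h) has components (+0.002612 E, +0.0006343 N).
Azimuth = atan2(E, N) = atan2(+0.002612, +0.0006343) = 76.3° ≈ 076°.

076°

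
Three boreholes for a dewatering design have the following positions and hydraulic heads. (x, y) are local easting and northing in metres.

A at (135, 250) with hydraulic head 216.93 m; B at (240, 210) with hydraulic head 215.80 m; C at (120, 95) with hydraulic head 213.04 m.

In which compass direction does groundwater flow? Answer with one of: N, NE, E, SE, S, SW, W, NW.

S

With h = a·x + b·y + c and A as origin, the differences give:
  105·a + (-40)·b = -1.13
  (-15)·a + (-155)·b = -3.89
Eliminate b (×(-155) and ×(-40), subtract): -16875·a = 19.550 → a = ∂h/∂x = -0.001159
Back-substitute: b = ∂h/∂y = +0.02521.
Flow = −∇h = (+0.001159 east, -0.02521 north), which points south.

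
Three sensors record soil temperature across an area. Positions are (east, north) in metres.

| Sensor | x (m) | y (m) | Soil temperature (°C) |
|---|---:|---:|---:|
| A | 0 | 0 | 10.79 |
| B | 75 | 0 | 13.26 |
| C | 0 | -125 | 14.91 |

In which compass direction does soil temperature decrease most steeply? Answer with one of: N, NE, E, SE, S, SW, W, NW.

NW

∂T/∂x = (13.26 − 10.79) / (75 − 0) = +0.03293
∂T/∂y = (14.91 − 10.79) / (-125 − 0) = -0.03296
Steepest decrease is along −∇f = (-0.03293 E, +0.03296 N) → northwest.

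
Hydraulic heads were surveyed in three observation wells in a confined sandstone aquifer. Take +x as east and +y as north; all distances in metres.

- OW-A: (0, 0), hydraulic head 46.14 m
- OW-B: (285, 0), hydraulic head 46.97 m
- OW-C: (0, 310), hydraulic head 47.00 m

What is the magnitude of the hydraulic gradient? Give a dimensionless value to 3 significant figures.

∂h/∂x = (46.97 − 46.14) / (285 − 0) = +0.002912
∂h/∂y = (47.00 − 46.14) / (310 − 0) = +0.002774
|∇h| = √(0.002912² + 0.002774²) = 0.004022

0.00402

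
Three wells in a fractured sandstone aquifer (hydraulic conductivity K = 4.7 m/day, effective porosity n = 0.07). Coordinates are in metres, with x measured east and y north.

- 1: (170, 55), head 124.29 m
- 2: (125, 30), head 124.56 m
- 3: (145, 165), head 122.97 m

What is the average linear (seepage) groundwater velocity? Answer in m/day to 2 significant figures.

0.80 m/day

Differences from 1: to 2 (Δx, Δy, Δh) = (-45, -25, +0.27); to 3 = (-25, 110, -1.32).
Determinant of the coordinate differences = (-45)·110 − (-25)·(-25) = -5575.
∂h/∂x = [(+0.27)·110 − (-1.32)·(-25)] / -5575 = +0.0005919
∂h/∂y = [(-45)·(-1.32) − (-25)·(+0.27)] / -5575 = -0.01187
|∇h| = √(0.0005919² + -0.01187²) = 0.01188
Seepage velocity v = K·i/n = 4.7 × 0.01188 / 0.07 = 0.7977 m/day.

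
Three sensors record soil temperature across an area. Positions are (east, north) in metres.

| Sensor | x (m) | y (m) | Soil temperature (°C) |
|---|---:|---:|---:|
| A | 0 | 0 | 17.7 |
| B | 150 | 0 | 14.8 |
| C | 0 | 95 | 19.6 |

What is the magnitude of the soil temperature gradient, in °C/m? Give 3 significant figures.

∂T/∂x = (14.8 − 17.7) / (150 − 0) = -0.01933
∂T/∂y = (19.6 − 17.7) / (95 − 0) = +0.02000
|∇f| = √(-0.01933² + 0.02000²) = 0.02781 °C/m

0.0278 °C/m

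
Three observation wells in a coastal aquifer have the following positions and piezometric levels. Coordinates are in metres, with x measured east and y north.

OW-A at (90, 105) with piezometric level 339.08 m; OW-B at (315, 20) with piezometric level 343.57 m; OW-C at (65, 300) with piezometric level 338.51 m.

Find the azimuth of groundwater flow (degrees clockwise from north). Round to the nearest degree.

Three-point gradient (reference OW-A): Δ to OW-B = (225, -85, +4.49), Δ to OW-C = (-25, 195, -0.57).
∂h/∂x = +0.01981, ∂h/∂y = -0.0003832 (det = 41750).
Flow direction (−∇h) has components (-0.01981 E, +0.0003832 N).
Azimuth = atan2(E, N) = atan2(-0.01981, +0.0003832) = 271.1° ≈ 271°.

271°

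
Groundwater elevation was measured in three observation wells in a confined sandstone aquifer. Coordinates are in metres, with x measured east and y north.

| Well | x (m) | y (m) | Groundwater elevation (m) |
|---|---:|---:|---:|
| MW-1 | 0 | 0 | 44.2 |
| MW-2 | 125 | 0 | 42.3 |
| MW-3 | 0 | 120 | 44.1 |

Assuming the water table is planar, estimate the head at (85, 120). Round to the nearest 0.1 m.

42.8 m

∂h/∂x = (42.3 − 44.2) / (125 − 0) = -0.01520
∂h/∂y = (44.1 − 44.2) / (120 − 0) = -0.0008333
h(85, 120) = 44.2 + (-0.01520)·(85) + (-0.0008333)·(120) = 44.2 -1.292 -0.100 = 42.808 m.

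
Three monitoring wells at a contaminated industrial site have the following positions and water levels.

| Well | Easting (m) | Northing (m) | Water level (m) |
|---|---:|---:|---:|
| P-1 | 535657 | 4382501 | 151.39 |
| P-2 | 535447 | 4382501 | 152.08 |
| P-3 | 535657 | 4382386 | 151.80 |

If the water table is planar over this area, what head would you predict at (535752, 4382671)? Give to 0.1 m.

∂h/∂x = (152.08 − 151.39) / (535447 − 535657) = -0.003286
∂h/∂y = (151.80 − 151.39) / (4382386 − 4382501) = -0.003565
h(535752, 4382671) = 151.39 + (-0.003286)·(95) + (-0.003565)·(170) = 151.39 -0.312 -0.606 = 150.472 m.

150.5 m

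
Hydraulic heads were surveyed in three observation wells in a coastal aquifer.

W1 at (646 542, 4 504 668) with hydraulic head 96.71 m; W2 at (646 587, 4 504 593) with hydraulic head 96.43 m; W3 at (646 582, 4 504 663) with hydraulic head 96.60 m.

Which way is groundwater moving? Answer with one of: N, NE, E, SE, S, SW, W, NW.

With h = a·x + b·y + c and W1 as origin, the differences give:
  45·a + (-75)·b = -0.28
  40·a + (-5)·b = -0.11
Eliminate b (×(-5) and ×(-75), subtract): 2775·a = -6.850 → a = ∂h/∂x = -0.002468
Back-substitute: b = ∂h/∂y = +0.002252.
Flow = −∇h = (+0.002468 east, -0.002252 north), which points southeast.

SE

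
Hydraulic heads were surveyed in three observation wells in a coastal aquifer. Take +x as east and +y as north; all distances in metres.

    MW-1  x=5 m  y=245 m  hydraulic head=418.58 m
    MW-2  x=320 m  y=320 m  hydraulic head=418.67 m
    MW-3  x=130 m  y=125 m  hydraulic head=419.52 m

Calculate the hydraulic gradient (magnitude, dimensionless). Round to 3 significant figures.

Differences from MW-1: to MW-2 (Δx, Δy, Δh) = (315, 75, +0.09); to MW-3 = (125, -120, +0.94).
Solve a·Δx + b·Δy = Δh: det = 315·(-120) − 125·75 = -47175.
∂h/∂x = [(+0.09)·(-120) − (+0.94)·75] / -47175 = +0.001723
∂h/∂y = [315·(+0.94) − 125·(+0.09)] / -47175 = -0.006038
|∇h| = √(0.001723² + -0.006038²) = 0.006279

0.00628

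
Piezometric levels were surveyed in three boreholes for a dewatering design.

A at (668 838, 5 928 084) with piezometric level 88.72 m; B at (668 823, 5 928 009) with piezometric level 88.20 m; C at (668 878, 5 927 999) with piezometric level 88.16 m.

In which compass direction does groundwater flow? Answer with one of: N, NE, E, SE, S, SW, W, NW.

S

Taking A as reference: B−A = (-15, -75, -0.52); C−A = (40, -85, -0.56).
Determinant of the coordinate differences = (-15)·(-85) − 40·(-75) = 4275.
∂h/∂x = [(-0.52)·(-85) − (-0.56)·(-75)] / 4275 = +0.0005146
∂h/∂y = [(-15)·(-0.56) − 40·(-0.52)] / 4275 = +0.006830
Flow = −∇h = (-0.0005146 east, -0.006830 north), which points south.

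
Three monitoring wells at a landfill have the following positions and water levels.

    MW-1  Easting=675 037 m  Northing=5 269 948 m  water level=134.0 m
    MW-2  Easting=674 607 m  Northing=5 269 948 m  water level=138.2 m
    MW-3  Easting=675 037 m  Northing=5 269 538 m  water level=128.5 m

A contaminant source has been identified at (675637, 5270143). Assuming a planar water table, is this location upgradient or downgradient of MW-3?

upgradient

∂h/∂x = (138.2 − 134.0) / (674607 − 675037) = -0.009767
∂h/∂y = (128.5 − 134.0) / (5269538 − 5269948) = +0.01341
Head at (675637, 5270143) = 134.0 + (-0.009767)·(600) + (+0.01341)·(195) = 130.76 m.
That is higher than the 128.5 m at MW-3, so the point is upgradient.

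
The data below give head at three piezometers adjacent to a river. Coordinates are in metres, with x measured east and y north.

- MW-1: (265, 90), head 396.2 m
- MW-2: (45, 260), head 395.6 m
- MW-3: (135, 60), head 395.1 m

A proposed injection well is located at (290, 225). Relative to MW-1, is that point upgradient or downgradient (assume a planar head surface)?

upgradient

Differences from MW-1: to MW-2 (Δx, Δy, Δh) = (-220, 170, -0.6); to MW-3 = (-130, -30, -1.1).
Determinant of the coordinate differences = (-220)·(-30) − (-130)·170 = 28700.
∂h/∂x = [(-0.6)·(-30) − (-1.1)·170] / 28700 = +0.007143
∂h/∂y = [(-220)·(-1.1) − (-130)·(-0.6)] / 28700 = +0.005714
Head at (290, 225) = 396.2 + (+0.007143)·(25) + (+0.005714)·(135) = 397.15 m.
That is higher than the 396.2 m at MW-1, so the point is upgradient.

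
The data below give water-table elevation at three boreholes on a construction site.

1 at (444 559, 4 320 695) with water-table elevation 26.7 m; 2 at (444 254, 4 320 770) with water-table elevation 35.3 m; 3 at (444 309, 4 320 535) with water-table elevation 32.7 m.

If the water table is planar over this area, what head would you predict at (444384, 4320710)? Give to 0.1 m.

31.5 m

With h = a·x + b·y + c and 1 as origin, the differences give:
  (-305)·a + 75·b = +8.6
  (-250)·a + (-160)·b = +6.0
Eliminate b (×(-160) and ×75, subtract): 67550·a = -1826.00 → a = ∂h/∂x = -0.02703
Back-substitute: b = ∂h/∂y = +0.004737.
h(444384, 4320710) = 26.7 + (-0.02703)·(-175) + (+0.004737)·(15) = 26.7 +4.731 +0.071 = 31.502 m.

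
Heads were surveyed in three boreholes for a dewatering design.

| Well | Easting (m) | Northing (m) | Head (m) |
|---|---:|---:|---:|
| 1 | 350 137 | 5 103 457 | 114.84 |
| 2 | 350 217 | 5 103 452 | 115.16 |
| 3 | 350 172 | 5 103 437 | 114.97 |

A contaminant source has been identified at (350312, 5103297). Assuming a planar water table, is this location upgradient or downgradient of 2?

With h = a·x + b·y + c and 1 as origin, the differences give:
  80·a + (-5)·b = +0.32
  35·a + (-20)·b = +0.13
Eliminate b (×(-20) and ×(-5), subtract): -1425·a = -5.750 → a = ∂h/∂x = +0.004035
Back-substitute: b = ∂h/∂y = +0.0005614.
Head at (350312, 5103297) = 114.84 + (+0.004035)·(175) + (+0.0005614)·(-160) = 115.46 m.
That is higher than the 115.16 m at 2, so the point is upgradient.

upgradient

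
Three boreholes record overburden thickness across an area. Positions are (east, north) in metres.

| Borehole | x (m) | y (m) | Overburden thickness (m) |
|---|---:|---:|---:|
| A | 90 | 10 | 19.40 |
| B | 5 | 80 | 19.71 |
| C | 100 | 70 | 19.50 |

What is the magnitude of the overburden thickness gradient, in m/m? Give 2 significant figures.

0.0028 m/m

Three-point gradient (reference A): Δ to B = (-85, 70, +0.31), Δ to C = (10, 60, +0.10).
∂d/∂x = -0.002000, ∂d/∂y = +0.002000 (det = -5800).
|∇f| = √(-0.002000² + 0.002000²) = 0.002828 m/m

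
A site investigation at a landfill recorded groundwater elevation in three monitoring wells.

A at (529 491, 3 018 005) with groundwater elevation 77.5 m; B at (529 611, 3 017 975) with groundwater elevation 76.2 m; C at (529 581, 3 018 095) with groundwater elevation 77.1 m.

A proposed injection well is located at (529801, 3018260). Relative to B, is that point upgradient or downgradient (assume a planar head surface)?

With h = a·x + b·y + c and A as origin, the differences give:
  120·a + (-30)·b = -1.3
  90·a + 90·b = -0.4
Eliminate b (×90 and ×(-30), subtract): 13500·a = -129.00 → a = ∂h/∂x = -0.009556
Back-substitute: b = ∂h/∂y = +0.005111.
Head at (529801, 3018260) = 77.5 + (-0.009556)·(310) + (+0.005111)·(255) = 75.84 m.
That is lower than the 76.2 m at B, so the point is downgradient.

downgradient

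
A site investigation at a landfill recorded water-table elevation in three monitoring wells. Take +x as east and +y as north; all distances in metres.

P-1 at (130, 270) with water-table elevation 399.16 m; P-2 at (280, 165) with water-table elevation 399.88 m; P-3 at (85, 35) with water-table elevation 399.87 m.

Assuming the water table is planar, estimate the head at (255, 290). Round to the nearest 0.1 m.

Taking P-1 as reference: P-2−P-1 = (150, -105, +0.72); P-3−P-1 = (-45, -235, +0.71).
Solve a·Δx + b·Δy = Δh: det = 150·(-235) − (-45)·(-105) = -39975.
∂h/∂x = [(+0.72)·(-235) − (+0.71)·(-105)] / -39975 = +0.002368
∂h/∂y = [150·(+0.71) − (-45)·(+0.72)] / -39975 = -0.003475
h(255, 290) = 399.16 + (+0.002368)·(125) + (-0.003475)·(20) = 399.16 +0.296 -0.069 = 399.386 m.

399.4 m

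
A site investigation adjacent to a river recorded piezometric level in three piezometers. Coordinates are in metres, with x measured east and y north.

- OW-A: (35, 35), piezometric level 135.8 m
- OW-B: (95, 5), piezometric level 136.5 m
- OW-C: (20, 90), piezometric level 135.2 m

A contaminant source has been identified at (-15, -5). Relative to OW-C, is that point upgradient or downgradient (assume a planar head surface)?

Taking OW-A as reference: OW-B−OW-A = (60, -30, +0.7); OW-C−OW-A = (-15, 55, -0.6).
Solve a·Δx + b·Δy = Δh: det = 60·55 − (-15)·(-30) = 2850.
∂h/∂x = [(+0.7)·55 − (-0.6)·(-30)] / 2850 = +0.007193
∂h/∂y = [60·(-0.6) − (-15)·(+0.7)] / 2850 = -0.008947
Head at (-15, -5) = 135.8 + (+0.007193)·(-50) + (-0.008947)·(-40) = 135.80 m.
That is higher than the 135.2 m at OW-C, so the point is upgradient.

upgradient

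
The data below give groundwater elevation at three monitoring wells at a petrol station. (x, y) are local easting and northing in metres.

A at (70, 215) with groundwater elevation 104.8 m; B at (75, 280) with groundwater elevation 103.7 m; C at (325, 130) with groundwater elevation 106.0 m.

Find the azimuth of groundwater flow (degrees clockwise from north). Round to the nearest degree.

003°

Taking A as reference: B−A = (5, 65, -1.1); C−A = (255, -85, +1.2).
Determinant of the coordinate differences = 5·(-85) − 255·65 = -17000.
∂h/∂x = [(-1.1)·(-85) − (+1.2)·65] / -17000 = -0.0009118
∂h/∂y = [5·(+1.2) − 255·(-1.1)] / -17000 = -0.01685
Flow direction (−∇h) has components (+0.0009118 E, +0.01685 N).
Azimuth = atan2(E, N) = atan2(+0.0009118, +0.01685) = 3.1° ≈ 003°.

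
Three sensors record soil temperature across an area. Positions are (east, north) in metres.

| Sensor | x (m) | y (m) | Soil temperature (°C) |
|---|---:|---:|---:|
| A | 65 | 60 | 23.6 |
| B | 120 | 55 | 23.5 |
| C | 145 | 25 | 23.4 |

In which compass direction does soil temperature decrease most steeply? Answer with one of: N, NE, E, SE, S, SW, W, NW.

Taking A as reference: B−A = (55, -5, -0.1); C−A = (80, -35, -0.2).
Solve a·Δx + b·Δy = ΔT: det = 55·(-35) − 80·(-5) = -1525.
∂T/∂x = [(-0.1)·(-35) − (-0.2)·(-5)] / -1525 = -0.001639
∂T/∂y = [55·(-0.2) − 80·(-0.1)] / -1525 = +0.001967
Steepest decrease is along −∇f = (+0.001639 E, -0.001967 N) → southeast.

SE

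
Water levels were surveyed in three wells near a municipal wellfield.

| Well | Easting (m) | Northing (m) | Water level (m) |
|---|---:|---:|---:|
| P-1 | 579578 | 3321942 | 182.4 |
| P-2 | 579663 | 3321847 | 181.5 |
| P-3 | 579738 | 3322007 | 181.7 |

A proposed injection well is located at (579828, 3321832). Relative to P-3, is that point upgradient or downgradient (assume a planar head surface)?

downgradient

Differences from P-1: to P-2 (Δx, Δy, Δh) = (85, -95, -0.9); to P-3 = (160, 65, -0.7).
Determinant of the coordinate differences = 85·65 − 160·(-95) = 20725.
∂h/∂x = [(-0.9)·65 − (-0.7)·(-95)] / 20725 = -0.006031
∂h/∂y = [85·(-0.7) − 160·(-0.9)] / 20725 = +0.004077
Head at (579828, 3321832) = 182.4 + (-0.006031)·(250) + (+0.004077)·(-110) = 180.44 m.
That is lower than the 181.7 m at P-3, so the point is downgradient.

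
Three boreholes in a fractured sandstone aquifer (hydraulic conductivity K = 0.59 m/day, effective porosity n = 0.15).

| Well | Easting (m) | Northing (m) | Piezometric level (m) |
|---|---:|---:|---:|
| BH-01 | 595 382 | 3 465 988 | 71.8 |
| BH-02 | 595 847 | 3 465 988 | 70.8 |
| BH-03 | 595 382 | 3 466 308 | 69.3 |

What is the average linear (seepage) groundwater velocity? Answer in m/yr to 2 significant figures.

∂h/∂x = (70.8 − 71.8) / (595847 − 595382) = -0.002151
∂h/∂y = (69.3 − 71.8) / (3466308 − 3465988) = -0.007812
|∇h| = √(-0.002151² + -0.007812²) = 0.008103
Seepage velocity v = K·i/n = 0.59 × 0.008103 / 0.15 = 0.03187 m/day = 11.64 m/yr.

12 m/yr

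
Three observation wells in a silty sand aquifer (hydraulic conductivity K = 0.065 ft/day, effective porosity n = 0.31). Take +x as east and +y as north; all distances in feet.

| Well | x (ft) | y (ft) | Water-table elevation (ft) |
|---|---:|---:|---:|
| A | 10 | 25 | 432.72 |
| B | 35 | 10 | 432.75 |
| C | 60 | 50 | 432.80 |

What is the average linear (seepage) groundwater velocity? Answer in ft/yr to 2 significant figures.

With h = a·x + b·y + c and A as origin, the differences give:
  25·a + (-15)·b = +0.03
  50·a + 25·b = +0.08
Eliminate b (×25 and ×(-15), subtract): 1375·a = 1.950 → a = ∂h/∂x = +0.001418
Back-substitute: b = ∂h/∂y = +0.0003636.
|∇h| = √(0.001418² + 0.0003636²) = 0.001464
Seepage velocity v = K·i/n = 0.065 × 0.001464 / 0.31 = 0.000307 ft/day = 0.1121 ft/yr.

0.11 ft/yr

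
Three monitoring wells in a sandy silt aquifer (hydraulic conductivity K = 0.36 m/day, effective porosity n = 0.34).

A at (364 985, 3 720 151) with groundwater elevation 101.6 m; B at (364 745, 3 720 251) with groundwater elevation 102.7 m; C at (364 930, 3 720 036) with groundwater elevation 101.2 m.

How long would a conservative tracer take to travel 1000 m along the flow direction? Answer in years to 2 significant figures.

Taking A as reference: B−A = (-240, 100, +1.1); C−A = (-55, -115, -0.4).
Determinant of the coordinate differences = (-240)·(-115) − (-55)·100 = 33100.
∂h/∂x = [(+1.1)·(-115) − (-0.4)·100] / 33100 = -0.002613
∂h/∂y = [(-240)·(-0.4) − (-55)·(+1.1)] / 33100 = +0.004728
|∇h| = √(-0.002613² + 0.004728²) = 0.005402
Seepage velocity v = K·i/n = 0.36 × 0.005402 / 0.34 = 0.00572 m/day.
t = 1000 / 0.00572 = 1.748e+05 days = 479 years.

480 years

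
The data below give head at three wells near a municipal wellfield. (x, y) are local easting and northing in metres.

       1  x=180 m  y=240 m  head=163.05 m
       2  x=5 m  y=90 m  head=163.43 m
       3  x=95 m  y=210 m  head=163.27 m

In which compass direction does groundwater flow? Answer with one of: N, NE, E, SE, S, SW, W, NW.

Taking 1 as reference: 2−1 = (-175, -150, +0.38); 3−1 = (-85, -30, +0.22).
Determinant of the coordinate differences = (-175)·(-30) − (-85)·(-150) = -7500.
∂h/∂x = [(+0.38)·(-30) − (+0.22)·(-150)] / -7500 = -0.002880
∂h/∂y = [(-175)·(+0.22) − (-85)·(+0.38)] / -7500 = +0.0008267
Flow = −∇h = (+0.002880 east, -0.0008267 north), which points east.

E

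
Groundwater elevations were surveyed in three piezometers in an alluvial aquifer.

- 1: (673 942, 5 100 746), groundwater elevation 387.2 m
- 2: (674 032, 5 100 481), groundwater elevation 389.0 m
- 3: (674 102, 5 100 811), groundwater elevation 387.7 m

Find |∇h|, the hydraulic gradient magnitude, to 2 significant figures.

With h = a·x + b·y + c and 1 as origin, the differences give:
  90·a + (-265)·b = +1.8
  160·a + 65·b = +0.5
Eliminate b (×65 and ×(-265), subtract): 48250·a = 249.50 → a = ∂h/∂x = +0.005171
Back-substitute: b = ∂h/∂y = -0.005036.
|∇h| = √(0.005171² + -0.005036²) = 0.007218

0.0072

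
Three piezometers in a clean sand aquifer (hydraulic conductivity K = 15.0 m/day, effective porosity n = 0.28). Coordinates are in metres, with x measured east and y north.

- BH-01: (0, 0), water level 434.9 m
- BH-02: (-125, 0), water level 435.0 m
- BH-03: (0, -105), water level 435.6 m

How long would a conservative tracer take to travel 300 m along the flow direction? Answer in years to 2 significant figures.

2.3 years

∂h/∂x = (435.0 − 434.9) / (-125 − 0) = -0.0008000
∂h/∂y = (435.6 − 434.9) / (-105 − 0) = -0.006667
|∇h| = √(-0.0008000² + -0.006667²) = 0.006715
Seepage velocity v = K·i/n = 15.0 × 0.006715 / 0.28 = 0.3597 m/day.
t = 300 / 0.3597 = 834 days = 2.28 years.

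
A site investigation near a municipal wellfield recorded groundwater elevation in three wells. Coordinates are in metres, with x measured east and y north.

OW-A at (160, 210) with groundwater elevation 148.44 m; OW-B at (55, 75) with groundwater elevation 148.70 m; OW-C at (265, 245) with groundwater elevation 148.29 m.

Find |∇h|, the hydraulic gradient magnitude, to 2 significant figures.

0.0015

Differences from OW-A: to OW-B (Δx, Δy, Δh) = (-105, -135, +0.26); to OW-C = (105, 35, -0.15).
Solve a·Δx + b·Δy = Δh: det = (-105)·35 − 105·(-135) = 10500.
∂h/∂x = [(+0.26)·35 − (-0.15)·(-135)] / 10500 = -0.001062
∂h/∂y = [(-105)·(-0.15) − 105·(+0.26)] / 10500 = -0.001100
|∇h| = √(-0.001062² + -0.001100²) = 0.001529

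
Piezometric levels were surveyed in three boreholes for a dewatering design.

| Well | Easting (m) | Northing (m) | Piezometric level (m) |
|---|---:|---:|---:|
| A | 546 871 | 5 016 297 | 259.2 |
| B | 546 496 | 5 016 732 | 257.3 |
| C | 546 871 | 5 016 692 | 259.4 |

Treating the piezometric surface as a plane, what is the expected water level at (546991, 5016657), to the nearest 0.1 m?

Taking A as reference: B−A = (-375, 435, -1.9); C−A = (0, 395, +0.2).
Determinant of the coordinate differences = (-375)·395 − 0·435 = -148125.
∂h/∂x = [(-1.9)·395 − (+0.2)·435] / -148125 = +0.005654
∂h/∂y = [(-375)·(+0.2) − 0·(-1.9)] / -148125 = +0.0005063
h(546991, 5016657) = 259.2 + (+0.005654)·(120) + (+0.0005063)·(360) = 259.2 +0.678 +0.182 = 260.061 m.

260.1 m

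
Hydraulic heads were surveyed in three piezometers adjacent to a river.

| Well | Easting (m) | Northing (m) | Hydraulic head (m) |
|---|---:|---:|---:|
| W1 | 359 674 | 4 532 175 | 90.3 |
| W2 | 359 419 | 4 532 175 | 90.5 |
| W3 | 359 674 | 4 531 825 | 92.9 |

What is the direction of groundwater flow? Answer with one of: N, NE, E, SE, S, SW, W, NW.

N

∂h/∂x = (90.5 − 90.3) / (359419 − 359674) = -0.0007843
∂h/∂y = (92.9 − 90.3) / (4531825 − 4532175) = -0.007429
Flow = −∇h = (+0.0007843 east, +0.007429 north), which points north.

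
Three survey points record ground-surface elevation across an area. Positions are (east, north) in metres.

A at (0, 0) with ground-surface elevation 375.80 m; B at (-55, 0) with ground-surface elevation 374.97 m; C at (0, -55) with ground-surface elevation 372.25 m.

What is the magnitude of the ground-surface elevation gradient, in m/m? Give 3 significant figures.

∂z/∂x = (374.97 − 375.80) / (-55 − 0) = +0.01509
∂z/∂y = (372.25 − 375.80) / (-55 − 0) = +0.06455
|∇f| = √(0.01509² + 0.06455²) = 0.06629 m/m

0.0663 m/m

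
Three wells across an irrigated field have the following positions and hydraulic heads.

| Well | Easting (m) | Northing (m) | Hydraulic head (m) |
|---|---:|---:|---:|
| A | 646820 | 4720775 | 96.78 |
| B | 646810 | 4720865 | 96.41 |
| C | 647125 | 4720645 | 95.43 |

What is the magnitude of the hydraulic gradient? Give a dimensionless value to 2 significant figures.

0.0081

Three-point gradient (reference A): Δ to B = (-10, 90, -0.37), Δ to C = (305, -130, -1.35).
∂h/∂x = -0.006486, ∂h/∂y = -0.004832 (det = -26150).
|∇h| = √(-0.006486² + -0.004832²) = 0.008088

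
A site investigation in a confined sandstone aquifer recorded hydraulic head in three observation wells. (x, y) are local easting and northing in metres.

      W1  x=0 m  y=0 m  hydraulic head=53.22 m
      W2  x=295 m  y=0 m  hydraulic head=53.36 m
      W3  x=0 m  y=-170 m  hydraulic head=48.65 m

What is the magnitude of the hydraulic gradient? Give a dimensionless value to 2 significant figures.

∂h/∂x = (53.36 − 53.22) / (295 − 0) = +0.0004746
∂h/∂y = (48.65 − 53.22) / (-170 − 0) = +0.02688
|∇h| = √(0.0004746² + 0.02688²) = 0.02688

0.027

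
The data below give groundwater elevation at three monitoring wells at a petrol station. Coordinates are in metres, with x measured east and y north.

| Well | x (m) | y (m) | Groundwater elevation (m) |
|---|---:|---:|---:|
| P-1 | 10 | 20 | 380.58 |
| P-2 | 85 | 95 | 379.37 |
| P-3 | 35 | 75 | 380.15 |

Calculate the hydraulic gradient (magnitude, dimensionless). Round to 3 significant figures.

0.0153

Differences from P-1: to P-2 (Δx, Δy, Δh) = (75, 75, -1.21); to P-3 = (25, 55, -0.43).
Solve a·Δx + b·Δy = Δh: det = 75·55 − 25·75 = 2250.
∂h/∂x = [(-1.21)·55 − (-0.43)·75] / 2250 = -0.01524
∂h/∂y = [75·(-0.43) − 25·(-1.21)] / 2250 = -0.0008889
|∇h| = √(-0.01524² + -0.0008889²) = 0.01527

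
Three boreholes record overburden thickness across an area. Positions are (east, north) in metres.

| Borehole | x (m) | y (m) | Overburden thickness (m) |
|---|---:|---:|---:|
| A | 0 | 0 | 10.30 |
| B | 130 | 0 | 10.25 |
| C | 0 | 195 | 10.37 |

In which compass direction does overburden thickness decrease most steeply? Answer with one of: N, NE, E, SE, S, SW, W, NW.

∂d/∂x = (10.25 − 10.30) / (130 − 0) = -0.0003846
∂d/∂y = (10.37 − 10.30) / (195 − 0) = +0.0003590
Steepest decrease is along −∇f = (+0.0003846 E, -0.0003590 N) → southeast.

SE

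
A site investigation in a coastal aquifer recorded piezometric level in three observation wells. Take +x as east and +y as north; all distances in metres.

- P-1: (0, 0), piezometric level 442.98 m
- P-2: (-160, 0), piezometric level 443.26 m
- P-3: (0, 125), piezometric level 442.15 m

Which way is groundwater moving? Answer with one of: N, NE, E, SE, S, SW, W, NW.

N

∂h/∂x = (443.26 − 442.98) / (-160 − 0) = -0.001750
∂h/∂y = (442.15 − 442.98) / (125 − 0) = -0.006640
Flow = −∇h = (+0.001750 east, +0.006640 north), which points north.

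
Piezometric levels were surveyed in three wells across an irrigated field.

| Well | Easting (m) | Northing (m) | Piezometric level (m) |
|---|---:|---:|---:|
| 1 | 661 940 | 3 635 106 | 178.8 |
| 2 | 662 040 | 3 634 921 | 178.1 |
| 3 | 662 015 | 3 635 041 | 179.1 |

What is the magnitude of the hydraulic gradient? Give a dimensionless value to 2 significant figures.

0.018

Differences from 1: to 2 (Δx, Δy, Δh) = (100, -185, -0.7); to 3 = (75, -65, +0.3).
Determinant of the coordinate differences = 100·(-65) − 75·(-185) = 7375.
∂h/∂x = [(-0.7)·(-65) − (+0.3)·(-185)] / 7375 = +0.01369
∂h/∂y = [100·(+0.3) − 75·(-0.7)] / 7375 = +0.01119
|∇h| = √(0.01369² + 0.01119²) = 0.01768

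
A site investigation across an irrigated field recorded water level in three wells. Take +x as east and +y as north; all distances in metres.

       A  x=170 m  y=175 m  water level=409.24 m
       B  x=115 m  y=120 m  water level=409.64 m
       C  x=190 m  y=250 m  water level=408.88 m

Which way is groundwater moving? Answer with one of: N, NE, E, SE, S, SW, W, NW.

With h = a·x + b·y + c and A as origin, the differences give:
  (-55)·a + (-55)·b = +0.40
  20·a + 75·b = -0.36
Eliminate b (×75 and ×(-55), subtract): -3025·a = 10.200 → a = ∂h/∂x = -0.003372
Back-substitute: b = ∂h/∂y = -0.003901.
Flow = −∇h = (+0.003372 east, +0.003901 north), which points northeast.

NE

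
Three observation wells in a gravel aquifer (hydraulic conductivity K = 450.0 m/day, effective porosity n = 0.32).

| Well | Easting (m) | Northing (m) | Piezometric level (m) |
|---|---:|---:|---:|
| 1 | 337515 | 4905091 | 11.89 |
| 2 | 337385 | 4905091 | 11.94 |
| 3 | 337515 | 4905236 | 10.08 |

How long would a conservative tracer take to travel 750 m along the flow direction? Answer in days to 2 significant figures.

∂h/∂x = (11.94 − 11.89) / (337385 − 337515) = -0.0003846
∂h/∂y = (10.08 − 11.89) / (4905236 − 4905091) = -0.01248
|∇h| = √(-0.0003846² + -0.01248²) = 0.01249
Seepage velocity v = K·i/n = 450.0 × 0.01249 / 0.32 = 17.56 m/day.
t = 750 / 17.56 = 42.71 days.

43 days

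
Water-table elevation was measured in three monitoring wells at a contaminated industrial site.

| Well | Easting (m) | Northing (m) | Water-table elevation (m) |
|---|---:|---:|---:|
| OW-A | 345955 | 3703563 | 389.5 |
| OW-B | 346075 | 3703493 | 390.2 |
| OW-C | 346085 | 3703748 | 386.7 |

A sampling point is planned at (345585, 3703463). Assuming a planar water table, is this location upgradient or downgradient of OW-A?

upgradient

With h = a·x + b·y + c and OW-A as origin, the differences give:
  120·a + (-70)·b = +0.7
  130·a + 185·b = -2.8
Eliminate b (×185 and ×(-70), subtract): 31300·a = -66.50 → a = ∂h/∂x = -0.002125
Back-substitute: b = ∂h/∂y = -0.01364.
Head at (345585, 3703463) = 389.5 + (-0.002125)·(-370) + (-0.01364)·(-100) = 391.65 m.
That is higher than the 389.5 m at OW-A, so the point is upgradient.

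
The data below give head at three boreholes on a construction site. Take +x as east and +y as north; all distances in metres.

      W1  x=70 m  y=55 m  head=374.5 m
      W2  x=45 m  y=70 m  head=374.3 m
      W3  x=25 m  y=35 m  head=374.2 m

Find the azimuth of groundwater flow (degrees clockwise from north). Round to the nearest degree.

With h = a·x + b·y + c and W1 as origin, the differences give:
  (-25)·a + 15·b = -0.2
  (-45)·a + (-20)·b = -0.3
Eliminate b (×(-20) and ×15, subtract): 1175·a = 8.50 → a = ∂h/∂x = +0.007234
Back-substitute: b = ∂h/∂y = -0.001277.
Flow direction (−∇h) has components (-0.007234 E, +0.001277 N).
Azimuth = atan2(E, N) = atan2(-0.007234, +0.001277) = 280.0° ≈ 280°.

280°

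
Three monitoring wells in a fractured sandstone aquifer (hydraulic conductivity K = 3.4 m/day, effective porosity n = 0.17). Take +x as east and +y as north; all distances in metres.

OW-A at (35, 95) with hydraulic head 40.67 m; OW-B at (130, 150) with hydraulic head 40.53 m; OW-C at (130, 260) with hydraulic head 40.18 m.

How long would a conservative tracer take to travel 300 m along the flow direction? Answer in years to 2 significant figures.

Taking OW-A as reference: OW-B−OW-A = (95, 55, -0.14); OW-C−OW-A = (95, 165, -0.49).
Determinant of the coordinate differences = 95·165 − 95·55 = 10450.
∂h/∂x = [(-0.14)·165 − (-0.49)·55] / 10450 = +0.0003684
∂h/∂y = [95·(-0.49) − 95·(-0.14)] / 10450 = -0.003182
|∇h| = √(0.0003684² + -0.003182²) = 0.003203
Seepage velocity v = K·i/n = 3.4 × 0.003203 / 0.17 = 0.06406 m/day.
t = 300 / 0.06406 = 4683 days = 12.8 years.

13 years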